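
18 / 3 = 6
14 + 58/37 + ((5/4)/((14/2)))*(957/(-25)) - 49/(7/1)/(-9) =443339/46620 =9.51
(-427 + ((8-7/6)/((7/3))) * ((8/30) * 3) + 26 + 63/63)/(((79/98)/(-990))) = 38580696/79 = 488363.24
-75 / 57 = -25 / 19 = -1.32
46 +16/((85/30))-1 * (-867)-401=8800/17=517.65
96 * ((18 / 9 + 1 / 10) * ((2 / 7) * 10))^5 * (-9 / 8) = -839808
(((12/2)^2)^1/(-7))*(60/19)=-2160/133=-16.24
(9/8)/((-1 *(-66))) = 3/176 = 0.02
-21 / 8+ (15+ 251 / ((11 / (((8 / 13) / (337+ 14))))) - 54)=-41.58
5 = 5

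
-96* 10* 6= -5760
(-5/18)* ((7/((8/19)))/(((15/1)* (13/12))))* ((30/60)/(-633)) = 133/592488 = 0.00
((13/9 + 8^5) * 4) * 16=18875200/9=2097244.44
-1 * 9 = -9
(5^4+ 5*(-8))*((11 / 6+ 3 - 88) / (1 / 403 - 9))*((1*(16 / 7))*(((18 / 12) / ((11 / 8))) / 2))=941133960 / 139601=6741.60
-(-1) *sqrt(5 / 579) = sqrt(2895) / 579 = 0.09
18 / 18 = 1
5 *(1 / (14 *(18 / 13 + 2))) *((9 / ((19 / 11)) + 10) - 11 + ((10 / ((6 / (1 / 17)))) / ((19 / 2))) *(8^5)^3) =259884566568250 / 6783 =38314103872.66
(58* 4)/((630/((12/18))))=232/945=0.25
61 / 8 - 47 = -315 / 8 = -39.38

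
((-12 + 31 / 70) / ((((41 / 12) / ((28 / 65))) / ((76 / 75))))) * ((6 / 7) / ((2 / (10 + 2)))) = -17707392 / 2331875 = -7.59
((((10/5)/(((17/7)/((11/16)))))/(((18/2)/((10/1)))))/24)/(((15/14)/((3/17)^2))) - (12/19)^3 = -0.25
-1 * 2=-2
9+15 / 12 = 41 / 4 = 10.25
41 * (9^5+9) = 2421378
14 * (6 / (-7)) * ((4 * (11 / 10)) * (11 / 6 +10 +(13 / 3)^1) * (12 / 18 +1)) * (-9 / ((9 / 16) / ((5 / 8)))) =14226.67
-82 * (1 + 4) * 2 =-820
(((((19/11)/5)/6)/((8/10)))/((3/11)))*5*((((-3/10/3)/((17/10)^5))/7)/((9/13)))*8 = -12350000/805058919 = -0.02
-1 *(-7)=7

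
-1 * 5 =-5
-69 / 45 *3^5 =-1863 / 5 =-372.60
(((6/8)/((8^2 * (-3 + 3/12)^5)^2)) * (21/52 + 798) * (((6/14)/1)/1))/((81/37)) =390128/337186519813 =0.00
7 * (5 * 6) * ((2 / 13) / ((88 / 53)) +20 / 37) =1407105 / 10582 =132.97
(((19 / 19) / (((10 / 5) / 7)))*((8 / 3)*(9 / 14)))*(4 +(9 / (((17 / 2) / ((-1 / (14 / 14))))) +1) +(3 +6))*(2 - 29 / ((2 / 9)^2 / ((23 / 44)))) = -805125 / 34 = -23680.15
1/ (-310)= -1/ 310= -0.00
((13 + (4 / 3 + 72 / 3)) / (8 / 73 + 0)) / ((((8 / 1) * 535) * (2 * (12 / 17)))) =28543 / 493056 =0.06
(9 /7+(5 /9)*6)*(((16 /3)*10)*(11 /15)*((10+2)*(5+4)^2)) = 175597.71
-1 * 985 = -985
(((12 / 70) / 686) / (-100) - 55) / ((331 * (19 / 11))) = -0.10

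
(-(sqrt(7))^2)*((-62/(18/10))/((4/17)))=18445/18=1024.72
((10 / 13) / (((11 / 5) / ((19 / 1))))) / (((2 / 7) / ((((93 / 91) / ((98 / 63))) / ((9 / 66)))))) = 132525 / 1183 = 112.02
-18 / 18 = -1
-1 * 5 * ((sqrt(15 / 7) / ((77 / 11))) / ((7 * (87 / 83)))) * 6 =-830 * sqrt(105) / 9947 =-0.86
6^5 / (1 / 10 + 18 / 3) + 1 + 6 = 78187 / 61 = 1281.75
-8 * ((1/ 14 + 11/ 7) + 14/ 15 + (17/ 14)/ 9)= -976/ 45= -21.69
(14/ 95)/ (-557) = -14/ 52915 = -0.00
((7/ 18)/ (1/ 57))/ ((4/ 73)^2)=7382.89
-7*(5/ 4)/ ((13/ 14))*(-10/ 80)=245/ 208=1.18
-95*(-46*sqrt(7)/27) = 4370*sqrt(7)/27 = 428.22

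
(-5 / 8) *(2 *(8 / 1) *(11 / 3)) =-110 / 3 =-36.67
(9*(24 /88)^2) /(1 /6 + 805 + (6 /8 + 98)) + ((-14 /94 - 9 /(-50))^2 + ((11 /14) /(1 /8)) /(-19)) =-317277055071341 /964011857847500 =-0.33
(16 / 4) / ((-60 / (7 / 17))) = -7 / 255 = -0.03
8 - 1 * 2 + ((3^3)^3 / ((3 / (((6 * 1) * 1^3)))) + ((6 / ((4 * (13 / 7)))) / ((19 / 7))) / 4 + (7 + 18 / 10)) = 39380.87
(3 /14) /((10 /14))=3 /10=0.30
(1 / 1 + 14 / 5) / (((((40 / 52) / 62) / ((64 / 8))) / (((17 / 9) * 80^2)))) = 266586112 / 9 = 29620679.11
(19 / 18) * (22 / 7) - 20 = -1051 / 63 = -16.68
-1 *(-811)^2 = -657721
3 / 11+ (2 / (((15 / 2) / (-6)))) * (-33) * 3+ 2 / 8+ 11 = 169.92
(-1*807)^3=-525557943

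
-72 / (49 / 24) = -1728 / 49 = -35.27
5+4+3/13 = 120/13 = 9.23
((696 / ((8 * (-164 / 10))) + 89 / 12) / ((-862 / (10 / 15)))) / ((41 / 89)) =-92471 / 26082396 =-0.00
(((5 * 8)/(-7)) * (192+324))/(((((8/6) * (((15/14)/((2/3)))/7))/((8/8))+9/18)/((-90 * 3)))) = 78019200/79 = 987584.81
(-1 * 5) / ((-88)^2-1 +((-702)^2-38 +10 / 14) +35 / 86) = -3010 / 301307093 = -0.00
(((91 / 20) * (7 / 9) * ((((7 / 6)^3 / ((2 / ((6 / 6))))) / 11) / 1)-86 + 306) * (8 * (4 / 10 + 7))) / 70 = 6970714567 / 37422000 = 186.27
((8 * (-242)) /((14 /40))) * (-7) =38720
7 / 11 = 0.64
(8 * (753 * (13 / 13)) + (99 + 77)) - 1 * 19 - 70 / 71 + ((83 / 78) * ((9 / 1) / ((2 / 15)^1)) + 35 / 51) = 1177300867 / 188292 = 6252.53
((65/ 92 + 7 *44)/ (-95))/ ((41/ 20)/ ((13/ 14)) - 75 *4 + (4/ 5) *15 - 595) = 0.00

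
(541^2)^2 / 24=85662167761 / 24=3569256990.04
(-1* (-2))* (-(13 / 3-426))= 2530 / 3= 843.33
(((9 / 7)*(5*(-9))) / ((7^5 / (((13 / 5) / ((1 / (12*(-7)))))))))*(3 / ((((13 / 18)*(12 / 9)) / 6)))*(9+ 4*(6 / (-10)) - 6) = 708588 / 84035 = 8.43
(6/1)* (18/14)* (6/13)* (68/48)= 459/91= 5.04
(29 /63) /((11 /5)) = 145 /693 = 0.21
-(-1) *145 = 145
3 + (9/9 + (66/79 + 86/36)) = 10273/1422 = 7.22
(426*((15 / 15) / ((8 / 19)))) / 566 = 4047 / 2264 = 1.79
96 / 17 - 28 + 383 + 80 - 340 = 1711 / 17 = 100.65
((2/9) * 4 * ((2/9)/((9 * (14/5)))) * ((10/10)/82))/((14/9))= 10/162729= 0.00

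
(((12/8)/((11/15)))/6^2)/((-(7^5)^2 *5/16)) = -0.00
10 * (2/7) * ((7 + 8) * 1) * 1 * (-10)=-3000/7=-428.57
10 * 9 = 90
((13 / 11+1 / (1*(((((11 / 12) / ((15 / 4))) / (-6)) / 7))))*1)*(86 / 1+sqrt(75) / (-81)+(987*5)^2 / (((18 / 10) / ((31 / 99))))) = -787293364153 / 1089+9385*sqrt(3) / 891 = -722950729.37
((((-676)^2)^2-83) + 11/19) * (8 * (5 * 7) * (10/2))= 5554799915529200/19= 292357890291010.53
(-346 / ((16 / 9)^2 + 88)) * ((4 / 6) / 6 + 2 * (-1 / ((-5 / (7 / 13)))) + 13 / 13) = -302058 / 59995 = -5.03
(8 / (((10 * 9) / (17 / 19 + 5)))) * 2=896 / 855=1.05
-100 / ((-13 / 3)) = 300 / 13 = 23.08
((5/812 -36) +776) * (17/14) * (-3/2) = -30645135/22736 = -1347.87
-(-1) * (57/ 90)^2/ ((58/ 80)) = 722/ 1305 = 0.55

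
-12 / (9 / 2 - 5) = 24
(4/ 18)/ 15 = 2/ 135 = 0.01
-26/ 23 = -1.13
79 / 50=1.58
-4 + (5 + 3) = 4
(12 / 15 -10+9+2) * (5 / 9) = 1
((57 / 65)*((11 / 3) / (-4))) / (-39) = 0.02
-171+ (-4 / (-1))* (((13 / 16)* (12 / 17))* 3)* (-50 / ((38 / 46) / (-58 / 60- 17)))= 2362182 / 323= 7313.26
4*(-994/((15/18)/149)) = -3554544/5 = -710908.80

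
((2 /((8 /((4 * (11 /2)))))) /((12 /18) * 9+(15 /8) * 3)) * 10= 440 /93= 4.73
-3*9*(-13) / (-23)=-351 / 23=-15.26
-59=-59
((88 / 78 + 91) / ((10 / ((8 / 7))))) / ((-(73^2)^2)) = -0.00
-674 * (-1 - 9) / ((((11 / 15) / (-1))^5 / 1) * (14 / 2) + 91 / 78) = -10236375000 / 482839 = -21200.39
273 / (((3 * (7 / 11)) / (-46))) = -6578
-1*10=-10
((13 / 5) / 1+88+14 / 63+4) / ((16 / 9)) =4267 / 80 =53.34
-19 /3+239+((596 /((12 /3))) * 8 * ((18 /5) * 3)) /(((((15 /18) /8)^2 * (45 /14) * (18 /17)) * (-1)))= -653199334 /1875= -348372.98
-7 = -7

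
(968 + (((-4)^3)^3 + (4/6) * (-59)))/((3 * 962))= -391823/4329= -90.51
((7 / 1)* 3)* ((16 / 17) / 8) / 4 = 21 / 34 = 0.62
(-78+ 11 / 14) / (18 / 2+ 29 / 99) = -4653 / 560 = -8.31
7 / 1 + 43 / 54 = 421 / 54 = 7.80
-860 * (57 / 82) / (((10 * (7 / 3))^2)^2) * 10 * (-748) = 37125297 / 2461025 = 15.09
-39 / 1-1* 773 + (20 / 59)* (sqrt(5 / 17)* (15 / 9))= -812 + 100* sqrt(85) / 3009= -811.69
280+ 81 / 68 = 19121 / 68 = 281.19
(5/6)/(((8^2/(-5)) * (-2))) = 25/768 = 0.03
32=32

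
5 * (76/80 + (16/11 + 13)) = 3389/44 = 77.02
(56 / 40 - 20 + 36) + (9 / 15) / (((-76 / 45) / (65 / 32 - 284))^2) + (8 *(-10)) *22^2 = -649963370437 / 29573120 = -21978.18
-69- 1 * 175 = -244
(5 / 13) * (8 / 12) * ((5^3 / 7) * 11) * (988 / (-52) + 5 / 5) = -82500 / 91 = -906.59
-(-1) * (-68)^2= 4624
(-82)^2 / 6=3362 / 3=1120.67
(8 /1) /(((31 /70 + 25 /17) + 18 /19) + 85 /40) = 723520 /450917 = 1.60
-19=-19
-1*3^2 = -9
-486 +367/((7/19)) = 3571/7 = 510.14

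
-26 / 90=-13 / 45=-0.29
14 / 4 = 7 / 2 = 3.50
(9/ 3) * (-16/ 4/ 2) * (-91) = 546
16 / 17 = 0.94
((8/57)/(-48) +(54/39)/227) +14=14132593/1009242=14.00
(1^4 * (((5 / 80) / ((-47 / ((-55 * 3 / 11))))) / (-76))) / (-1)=15 / 57152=0.00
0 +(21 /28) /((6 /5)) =5 /8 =0.62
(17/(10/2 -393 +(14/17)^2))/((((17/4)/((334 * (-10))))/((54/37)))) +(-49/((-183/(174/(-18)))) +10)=1367882213/23684958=57.75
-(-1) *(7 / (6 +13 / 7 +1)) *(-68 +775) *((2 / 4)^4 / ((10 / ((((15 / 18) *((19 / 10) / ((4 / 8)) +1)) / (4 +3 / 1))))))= 2.00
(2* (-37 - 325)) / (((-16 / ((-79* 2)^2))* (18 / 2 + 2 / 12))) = 6777726 / 55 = 123231.38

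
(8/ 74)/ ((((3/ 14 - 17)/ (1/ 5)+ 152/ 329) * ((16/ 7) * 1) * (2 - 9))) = 329/ 4064154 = 0.00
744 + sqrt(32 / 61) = 4 * sqrt(122) / 61 + 744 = 744.72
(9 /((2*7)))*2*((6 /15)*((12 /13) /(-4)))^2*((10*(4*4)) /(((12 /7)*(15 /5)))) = 288 /845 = 0.34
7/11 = 0.64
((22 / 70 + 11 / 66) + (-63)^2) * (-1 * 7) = -833591 / 30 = -27786.37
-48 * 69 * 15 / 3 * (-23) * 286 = 108931680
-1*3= -3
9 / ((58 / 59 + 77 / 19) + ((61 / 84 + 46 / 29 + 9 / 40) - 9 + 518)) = 245768040 / 14106350371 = 0.02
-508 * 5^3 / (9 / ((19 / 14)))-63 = -607219 / 63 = -9638.40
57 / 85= 0.67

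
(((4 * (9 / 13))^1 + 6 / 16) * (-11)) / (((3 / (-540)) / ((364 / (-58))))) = -1133055 / 29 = -39070.86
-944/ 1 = -944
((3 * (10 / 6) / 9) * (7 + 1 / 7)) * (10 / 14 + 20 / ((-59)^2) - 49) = -98036500 / 511707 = -191.59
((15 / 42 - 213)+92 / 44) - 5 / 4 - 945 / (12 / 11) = -83010 / 77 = -1078.05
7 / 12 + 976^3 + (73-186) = 929714063.58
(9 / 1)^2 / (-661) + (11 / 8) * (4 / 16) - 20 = -418361 / 21152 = -19.78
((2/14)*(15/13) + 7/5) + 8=4352/455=9.56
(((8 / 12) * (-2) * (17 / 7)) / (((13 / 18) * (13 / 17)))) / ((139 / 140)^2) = -19420800 / 3265249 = -5.95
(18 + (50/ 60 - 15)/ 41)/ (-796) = -4343/ 195816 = -0.02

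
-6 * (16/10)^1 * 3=-144/5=-28.80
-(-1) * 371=371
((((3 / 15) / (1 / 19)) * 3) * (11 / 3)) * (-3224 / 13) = -51832 / 5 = -10366.40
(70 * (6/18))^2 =4900/9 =544.44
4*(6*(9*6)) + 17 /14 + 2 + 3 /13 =236499 /182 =1299.45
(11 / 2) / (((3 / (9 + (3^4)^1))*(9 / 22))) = 1210 / 3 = 403.33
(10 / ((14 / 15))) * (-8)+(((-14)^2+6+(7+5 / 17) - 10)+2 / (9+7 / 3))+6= 14251 / 119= 119.76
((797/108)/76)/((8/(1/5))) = 797/328320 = 0.00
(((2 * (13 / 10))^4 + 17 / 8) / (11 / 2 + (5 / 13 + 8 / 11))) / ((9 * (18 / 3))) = 34193159 / 255285000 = 0.13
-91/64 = -1.42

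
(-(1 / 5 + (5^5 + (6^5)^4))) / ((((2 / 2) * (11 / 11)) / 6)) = -109684753201983036 / 5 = -21936950640396607.20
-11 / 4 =-2.75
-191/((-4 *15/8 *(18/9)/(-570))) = -7258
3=3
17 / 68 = 1 / 4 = 0.25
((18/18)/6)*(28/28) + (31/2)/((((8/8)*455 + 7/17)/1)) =9323/46452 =0.20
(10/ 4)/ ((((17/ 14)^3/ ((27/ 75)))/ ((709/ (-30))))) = -1459122/ 122825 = -11.88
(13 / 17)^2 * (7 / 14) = 169 / 578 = 0.29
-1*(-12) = 12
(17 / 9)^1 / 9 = 0.21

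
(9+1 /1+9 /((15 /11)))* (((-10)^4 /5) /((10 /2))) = 6640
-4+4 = 0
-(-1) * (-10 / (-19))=10 / 19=0.53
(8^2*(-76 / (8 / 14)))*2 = -17024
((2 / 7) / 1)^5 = 32 / 16807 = 0.00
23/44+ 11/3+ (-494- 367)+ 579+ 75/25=-36275/132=-274.81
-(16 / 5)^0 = -1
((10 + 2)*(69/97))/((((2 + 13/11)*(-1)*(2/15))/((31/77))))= -38502/4753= -8.10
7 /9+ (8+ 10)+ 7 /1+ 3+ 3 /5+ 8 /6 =1382 /45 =30.71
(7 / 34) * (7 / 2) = 49 / 68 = 0.72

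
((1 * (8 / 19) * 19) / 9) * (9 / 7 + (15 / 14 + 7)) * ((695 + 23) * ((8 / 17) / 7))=3009856 / 7497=401.47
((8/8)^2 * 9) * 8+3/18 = 433/6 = 72.17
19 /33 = 0.58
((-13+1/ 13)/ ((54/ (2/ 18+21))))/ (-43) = 5320/ 45279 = 0.12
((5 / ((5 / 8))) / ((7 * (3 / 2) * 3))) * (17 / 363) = 272 / 22869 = 0.01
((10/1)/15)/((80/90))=3/4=0.75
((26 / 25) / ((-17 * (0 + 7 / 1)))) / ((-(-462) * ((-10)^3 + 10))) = 0.00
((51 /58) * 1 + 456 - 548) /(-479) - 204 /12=-467009 /27782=-16.81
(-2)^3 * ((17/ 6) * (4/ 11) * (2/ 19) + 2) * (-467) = 4938992/ 627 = 7877.18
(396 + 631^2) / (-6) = -398557 / 6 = -66426.17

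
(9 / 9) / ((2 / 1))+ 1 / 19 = 21 / 38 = 0.55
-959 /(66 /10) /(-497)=685 /2343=0.29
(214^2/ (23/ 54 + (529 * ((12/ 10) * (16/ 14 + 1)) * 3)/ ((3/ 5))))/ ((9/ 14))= 26928048/ 2571101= 10.47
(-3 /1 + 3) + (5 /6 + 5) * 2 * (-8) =-280 /3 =-93.33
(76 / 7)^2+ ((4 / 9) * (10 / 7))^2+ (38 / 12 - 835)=-5664181 / 7938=-713.55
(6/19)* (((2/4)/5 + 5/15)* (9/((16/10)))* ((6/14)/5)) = 351/5320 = 0.07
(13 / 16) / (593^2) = 13 / 5626384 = 0.00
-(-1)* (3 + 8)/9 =11/9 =1.22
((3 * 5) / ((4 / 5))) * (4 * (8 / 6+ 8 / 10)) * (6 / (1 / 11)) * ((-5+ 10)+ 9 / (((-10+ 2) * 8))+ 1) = 61875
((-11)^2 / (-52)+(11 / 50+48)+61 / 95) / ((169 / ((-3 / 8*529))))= -1824127953 / 33394400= -54.62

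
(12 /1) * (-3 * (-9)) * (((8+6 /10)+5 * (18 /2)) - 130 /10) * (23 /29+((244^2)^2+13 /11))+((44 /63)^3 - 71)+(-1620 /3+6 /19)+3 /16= 194934303575046533993681 /4180785840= 46626235123071.15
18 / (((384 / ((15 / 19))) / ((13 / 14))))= 0.03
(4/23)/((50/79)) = 158/575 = 0.27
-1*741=-741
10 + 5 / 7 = 75 / 7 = 10.71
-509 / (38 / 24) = -6108 / 19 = -321.47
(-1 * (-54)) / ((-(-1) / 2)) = 108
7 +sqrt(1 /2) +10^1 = 17.71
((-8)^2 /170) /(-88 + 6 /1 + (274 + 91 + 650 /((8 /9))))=128 /344845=0.00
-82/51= -1.61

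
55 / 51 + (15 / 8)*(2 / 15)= 271 / 204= 1.33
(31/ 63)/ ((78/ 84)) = 62/ 117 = 0.53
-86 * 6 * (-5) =2580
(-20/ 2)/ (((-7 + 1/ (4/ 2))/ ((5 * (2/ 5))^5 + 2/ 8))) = 645/ 13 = 49.62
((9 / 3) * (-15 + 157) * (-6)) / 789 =-852 / 263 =-3.24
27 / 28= 0.96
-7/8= -0.88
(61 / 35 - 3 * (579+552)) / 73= -46.46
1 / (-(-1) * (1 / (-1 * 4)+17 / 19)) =76 / 49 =1.55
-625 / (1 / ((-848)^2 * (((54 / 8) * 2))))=-6067440000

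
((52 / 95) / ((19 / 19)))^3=140608 / 857375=0.16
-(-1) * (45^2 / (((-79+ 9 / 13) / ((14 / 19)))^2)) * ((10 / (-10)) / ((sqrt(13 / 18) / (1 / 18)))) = -0.01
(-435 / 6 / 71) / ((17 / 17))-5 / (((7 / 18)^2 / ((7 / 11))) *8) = -19960 / 5467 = -3.65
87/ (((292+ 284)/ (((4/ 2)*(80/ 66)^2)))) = 1450/ 3267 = 0.44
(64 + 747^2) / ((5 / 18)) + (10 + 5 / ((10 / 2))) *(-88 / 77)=70316758 / 35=2009050.23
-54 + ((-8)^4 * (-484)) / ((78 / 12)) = -3965630 / 13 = -305048.46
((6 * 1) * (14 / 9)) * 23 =644 / 3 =214.67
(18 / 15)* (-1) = -6 / 5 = -1.20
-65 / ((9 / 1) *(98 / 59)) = -3835 / 882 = -4.35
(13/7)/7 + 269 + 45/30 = 26535/98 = 270.77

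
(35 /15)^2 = 49 /9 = 5.44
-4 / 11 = -0.36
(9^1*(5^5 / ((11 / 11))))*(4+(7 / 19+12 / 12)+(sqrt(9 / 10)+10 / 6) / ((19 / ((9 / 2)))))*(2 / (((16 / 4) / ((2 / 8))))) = 151875*sqrt(10) / 608+6159375 / 304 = 21051.02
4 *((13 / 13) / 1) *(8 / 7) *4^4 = 8192 / 7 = 1170.29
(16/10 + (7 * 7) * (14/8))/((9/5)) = 48.53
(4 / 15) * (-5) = -4 / 3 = -1.33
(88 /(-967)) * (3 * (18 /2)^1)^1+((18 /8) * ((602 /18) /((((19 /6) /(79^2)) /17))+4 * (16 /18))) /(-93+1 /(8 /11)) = -370610292412 /13467409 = -27519.05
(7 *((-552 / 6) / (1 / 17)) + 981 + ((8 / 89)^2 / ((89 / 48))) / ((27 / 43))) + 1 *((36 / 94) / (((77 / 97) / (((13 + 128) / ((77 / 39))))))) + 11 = -373226949293354 / 37617850809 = -9921.54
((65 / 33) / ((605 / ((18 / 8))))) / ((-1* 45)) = -13 / 79860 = -0.00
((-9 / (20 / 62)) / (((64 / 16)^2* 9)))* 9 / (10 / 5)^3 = -279 / 1280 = -0.22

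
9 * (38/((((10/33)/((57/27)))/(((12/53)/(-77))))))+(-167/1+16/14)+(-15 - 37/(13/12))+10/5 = -5305708/24115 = -220.02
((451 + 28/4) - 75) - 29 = 354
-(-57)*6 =342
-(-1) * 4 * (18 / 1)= 72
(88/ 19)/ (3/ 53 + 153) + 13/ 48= 15469/ 51376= 0.30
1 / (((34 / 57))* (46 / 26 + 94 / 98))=36309 / 59092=0.61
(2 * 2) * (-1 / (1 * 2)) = -2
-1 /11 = -0.09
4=4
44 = 44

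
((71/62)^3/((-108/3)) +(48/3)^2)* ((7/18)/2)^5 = 36909397852159/518788180574208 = 0.07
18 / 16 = 9 / 8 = 1.12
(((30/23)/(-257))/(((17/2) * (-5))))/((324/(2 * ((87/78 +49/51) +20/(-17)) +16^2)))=170921/1798817787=0.00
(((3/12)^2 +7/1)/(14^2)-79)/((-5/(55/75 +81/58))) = 15822767/470400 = 33.64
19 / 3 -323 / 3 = -304 / 3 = -101.33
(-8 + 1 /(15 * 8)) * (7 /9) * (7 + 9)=-13426 /135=-99.45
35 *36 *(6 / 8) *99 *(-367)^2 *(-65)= -819053910675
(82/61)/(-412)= -41/12566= -0.00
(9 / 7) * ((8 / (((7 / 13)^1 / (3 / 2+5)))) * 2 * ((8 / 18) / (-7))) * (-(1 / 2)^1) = 2704 / 343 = 7.88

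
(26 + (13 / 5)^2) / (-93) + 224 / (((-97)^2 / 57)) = 7326543 / 7291975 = 1.00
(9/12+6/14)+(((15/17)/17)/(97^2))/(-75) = 1.18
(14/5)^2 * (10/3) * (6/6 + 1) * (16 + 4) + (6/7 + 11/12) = 29319/28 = 1047.11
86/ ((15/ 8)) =688/ 15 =45.87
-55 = -55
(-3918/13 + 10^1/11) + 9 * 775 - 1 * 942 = 819751/143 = 5732.52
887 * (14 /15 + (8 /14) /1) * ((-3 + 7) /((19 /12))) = 3371.93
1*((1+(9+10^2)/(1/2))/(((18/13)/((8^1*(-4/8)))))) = -1898/3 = -632.67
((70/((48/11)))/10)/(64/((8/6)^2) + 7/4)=77/1812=0.04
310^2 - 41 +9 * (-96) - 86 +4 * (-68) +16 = 94853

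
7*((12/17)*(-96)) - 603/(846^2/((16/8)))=-474.35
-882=-882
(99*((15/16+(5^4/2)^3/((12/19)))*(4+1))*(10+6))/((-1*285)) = -1342773463.55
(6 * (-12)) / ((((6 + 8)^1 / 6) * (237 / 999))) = -71928 / 553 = -130.07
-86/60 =-43/30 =-1.43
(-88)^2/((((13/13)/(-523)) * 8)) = -506264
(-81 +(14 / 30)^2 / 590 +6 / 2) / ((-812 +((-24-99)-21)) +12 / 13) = 134607863 / 1648224000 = 0.08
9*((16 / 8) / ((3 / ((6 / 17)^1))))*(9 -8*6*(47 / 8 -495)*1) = 845532 / 17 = 49737.18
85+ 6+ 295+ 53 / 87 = 386.61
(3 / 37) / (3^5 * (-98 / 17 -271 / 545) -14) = -27795 / 526430117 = -0.00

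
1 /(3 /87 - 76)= -29 /2203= -0.01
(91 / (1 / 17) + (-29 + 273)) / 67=1791 / 67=26.73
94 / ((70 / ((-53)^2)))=132023 / 35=3772.09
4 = 4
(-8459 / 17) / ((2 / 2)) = -8459 / 17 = -497.59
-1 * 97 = -97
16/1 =16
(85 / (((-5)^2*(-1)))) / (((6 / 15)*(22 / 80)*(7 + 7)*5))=-34 / 77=-0.44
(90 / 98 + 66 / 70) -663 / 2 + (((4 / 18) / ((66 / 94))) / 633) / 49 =-329.64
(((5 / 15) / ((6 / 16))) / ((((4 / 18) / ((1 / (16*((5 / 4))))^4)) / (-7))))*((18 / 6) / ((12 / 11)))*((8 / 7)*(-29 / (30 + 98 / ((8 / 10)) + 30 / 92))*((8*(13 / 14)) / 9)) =95381 / 1107225000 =0.00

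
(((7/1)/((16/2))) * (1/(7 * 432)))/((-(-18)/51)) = 17/20736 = 0.00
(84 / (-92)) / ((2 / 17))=-357 / 46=-7.76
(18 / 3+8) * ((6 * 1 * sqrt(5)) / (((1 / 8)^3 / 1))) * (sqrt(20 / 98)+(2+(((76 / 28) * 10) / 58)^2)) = 256843.77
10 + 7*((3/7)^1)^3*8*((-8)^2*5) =69610/49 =1420.61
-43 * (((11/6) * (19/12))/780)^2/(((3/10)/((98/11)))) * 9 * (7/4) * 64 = -58568279/3285360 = -17.83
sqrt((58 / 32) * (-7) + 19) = sqrt(101) / 4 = 2.51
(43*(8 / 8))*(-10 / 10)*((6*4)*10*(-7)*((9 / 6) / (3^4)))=12040 / 9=1337.78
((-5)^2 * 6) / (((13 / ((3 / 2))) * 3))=75 / 13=5.77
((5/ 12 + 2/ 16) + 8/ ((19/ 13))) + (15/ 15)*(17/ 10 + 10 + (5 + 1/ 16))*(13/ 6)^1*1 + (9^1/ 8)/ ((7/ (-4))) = 2661569/ 63840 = 41.69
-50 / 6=-25 / 3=-8.33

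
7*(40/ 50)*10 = 56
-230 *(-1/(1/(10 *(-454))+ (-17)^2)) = 0.80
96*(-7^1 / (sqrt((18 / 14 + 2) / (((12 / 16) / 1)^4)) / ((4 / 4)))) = -378*sqrt(161) / 23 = -208.53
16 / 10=8 / 5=1.60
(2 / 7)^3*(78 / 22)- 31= -116651 / 3773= -30.92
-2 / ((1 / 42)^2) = -3528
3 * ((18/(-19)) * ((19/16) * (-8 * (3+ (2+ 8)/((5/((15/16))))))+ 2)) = 19143/152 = 125.94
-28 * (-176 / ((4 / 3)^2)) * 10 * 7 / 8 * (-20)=-485100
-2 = -2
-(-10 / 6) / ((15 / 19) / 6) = 38 / 3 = 12.67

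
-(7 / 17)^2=-49 / 289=-0.17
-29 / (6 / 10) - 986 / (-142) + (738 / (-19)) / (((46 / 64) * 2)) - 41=-10184017 / 93081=-109.41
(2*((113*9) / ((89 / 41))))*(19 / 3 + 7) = 1111920 / 89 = 12493.48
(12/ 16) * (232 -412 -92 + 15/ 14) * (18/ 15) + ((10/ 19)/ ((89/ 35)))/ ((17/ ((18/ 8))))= -981226089/ 4024580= -243.81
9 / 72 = 1 / 8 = 0.12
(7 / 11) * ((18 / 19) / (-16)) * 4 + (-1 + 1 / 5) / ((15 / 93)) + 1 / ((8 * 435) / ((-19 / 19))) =-18586681 / 3636600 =-5.11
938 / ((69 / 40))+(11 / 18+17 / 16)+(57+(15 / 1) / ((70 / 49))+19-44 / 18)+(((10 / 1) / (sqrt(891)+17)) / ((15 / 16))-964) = -111256687 / 332304+48 * sqrt(11) / 301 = -334.28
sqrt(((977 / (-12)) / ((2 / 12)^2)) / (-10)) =sqrt(29310) / 10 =17.12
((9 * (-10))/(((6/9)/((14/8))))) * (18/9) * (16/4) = -1890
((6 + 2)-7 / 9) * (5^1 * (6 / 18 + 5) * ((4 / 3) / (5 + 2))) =20800 / 567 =36.68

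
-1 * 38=-38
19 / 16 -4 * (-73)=4691 / 16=293.19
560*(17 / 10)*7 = 6664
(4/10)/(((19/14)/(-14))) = -392/95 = -4.13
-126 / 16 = -63 / 8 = -7.88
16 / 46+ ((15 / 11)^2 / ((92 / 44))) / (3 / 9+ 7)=2611 / 5566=0.47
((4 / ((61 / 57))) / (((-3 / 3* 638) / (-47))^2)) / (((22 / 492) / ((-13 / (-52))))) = 15487299 / 136563262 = 0.11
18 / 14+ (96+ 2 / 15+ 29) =13274 / 105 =126.42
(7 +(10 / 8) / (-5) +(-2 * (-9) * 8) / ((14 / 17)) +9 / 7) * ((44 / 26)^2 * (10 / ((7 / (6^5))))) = 5818534.50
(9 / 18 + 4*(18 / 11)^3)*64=1535584 / 1331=1153.71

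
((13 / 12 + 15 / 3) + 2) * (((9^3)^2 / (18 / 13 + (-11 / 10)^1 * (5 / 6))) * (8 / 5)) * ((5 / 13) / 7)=412398216 / 511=807041.52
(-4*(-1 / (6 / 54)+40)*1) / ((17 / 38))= -4712 / 17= -277.18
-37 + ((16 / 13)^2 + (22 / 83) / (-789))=-392729257 / 11067303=-35.49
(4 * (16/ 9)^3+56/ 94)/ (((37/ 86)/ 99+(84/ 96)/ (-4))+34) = 11964402560/ 17521371063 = 0.68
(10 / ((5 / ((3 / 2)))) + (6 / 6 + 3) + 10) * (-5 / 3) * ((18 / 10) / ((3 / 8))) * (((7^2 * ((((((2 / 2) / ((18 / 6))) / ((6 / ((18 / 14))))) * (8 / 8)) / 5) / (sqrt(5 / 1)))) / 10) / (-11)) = 238 * sqrt(5) / 1375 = 0.39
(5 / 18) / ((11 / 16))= 40 / 99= 0.40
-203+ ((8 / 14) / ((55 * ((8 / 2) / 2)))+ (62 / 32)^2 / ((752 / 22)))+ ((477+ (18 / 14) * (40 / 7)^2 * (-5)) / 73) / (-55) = -26902940924557 / 132558469120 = -202.95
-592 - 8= -600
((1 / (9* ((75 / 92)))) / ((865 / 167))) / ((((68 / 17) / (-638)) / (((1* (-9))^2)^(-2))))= -0.00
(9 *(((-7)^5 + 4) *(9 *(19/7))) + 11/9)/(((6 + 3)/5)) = -1163691380/567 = -2052365.75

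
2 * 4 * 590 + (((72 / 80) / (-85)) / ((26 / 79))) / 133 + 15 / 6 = 13880843539 / 2939300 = 4722.50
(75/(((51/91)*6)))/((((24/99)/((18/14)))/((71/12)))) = 699.89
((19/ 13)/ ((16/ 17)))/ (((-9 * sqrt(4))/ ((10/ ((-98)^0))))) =-1615/ 1872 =-0.86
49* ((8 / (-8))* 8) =-392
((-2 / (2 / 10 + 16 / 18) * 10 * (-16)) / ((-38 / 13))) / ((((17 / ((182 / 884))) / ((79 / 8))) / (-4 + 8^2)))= -27729000 / 38437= -721.41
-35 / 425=-7 / 85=-0.08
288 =288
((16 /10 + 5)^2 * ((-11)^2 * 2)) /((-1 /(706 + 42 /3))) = -37949472 /5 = -7589894.40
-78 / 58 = -39 / 29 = -1.34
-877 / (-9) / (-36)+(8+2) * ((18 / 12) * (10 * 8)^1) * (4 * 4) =6219923 / 324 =19197.29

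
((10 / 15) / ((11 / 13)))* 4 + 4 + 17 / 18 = 1603 / 198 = 8.10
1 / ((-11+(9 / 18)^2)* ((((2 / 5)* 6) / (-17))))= 0.66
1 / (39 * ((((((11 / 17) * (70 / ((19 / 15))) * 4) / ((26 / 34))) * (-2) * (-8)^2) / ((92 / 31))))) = -437 / 137491200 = -0.00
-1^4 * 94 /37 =-2.54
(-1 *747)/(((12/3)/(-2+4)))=-747/2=-373.50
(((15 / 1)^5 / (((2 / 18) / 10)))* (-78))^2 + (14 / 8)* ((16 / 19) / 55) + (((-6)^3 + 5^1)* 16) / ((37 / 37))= 28417561910156246624.03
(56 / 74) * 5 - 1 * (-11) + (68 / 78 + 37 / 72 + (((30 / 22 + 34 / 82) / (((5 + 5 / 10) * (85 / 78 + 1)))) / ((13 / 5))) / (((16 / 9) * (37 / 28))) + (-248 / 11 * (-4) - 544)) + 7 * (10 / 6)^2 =-3903689855083 / 9334974792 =-418.18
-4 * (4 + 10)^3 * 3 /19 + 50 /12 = -197093 /114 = -1728.89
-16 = -16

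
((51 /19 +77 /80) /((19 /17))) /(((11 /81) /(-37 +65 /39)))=-134844561 /158840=-848.93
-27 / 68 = -0.40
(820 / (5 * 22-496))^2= 168100 / 37249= 4.51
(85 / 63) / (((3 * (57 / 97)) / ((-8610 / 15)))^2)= 37643339020 / 263169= 143038.65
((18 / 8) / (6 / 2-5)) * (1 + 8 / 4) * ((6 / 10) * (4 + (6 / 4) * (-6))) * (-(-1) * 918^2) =17065161 / 2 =8532580.50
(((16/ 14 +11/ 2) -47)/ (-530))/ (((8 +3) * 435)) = 113/ 7100940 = 0.00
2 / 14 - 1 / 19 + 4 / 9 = 640 / 1197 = 0.53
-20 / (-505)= 4 / 101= 0.04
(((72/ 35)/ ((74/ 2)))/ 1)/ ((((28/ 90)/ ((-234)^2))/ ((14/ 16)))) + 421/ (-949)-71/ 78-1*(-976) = 9536.88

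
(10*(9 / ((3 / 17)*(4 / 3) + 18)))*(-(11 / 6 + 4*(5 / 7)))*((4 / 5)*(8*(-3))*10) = 964512 / 217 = 4444.76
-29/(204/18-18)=87/20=4.35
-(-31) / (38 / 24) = 372 / 19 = 19.58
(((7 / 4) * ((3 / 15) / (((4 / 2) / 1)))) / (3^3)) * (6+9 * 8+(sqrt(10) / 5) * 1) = 7 * sqrt(10) / 5400+91 / 180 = 0.51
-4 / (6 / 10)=-20 / 3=-6.67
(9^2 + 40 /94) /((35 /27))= 103329 /1645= 62.81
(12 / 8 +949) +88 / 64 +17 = 7751 / 8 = 968.88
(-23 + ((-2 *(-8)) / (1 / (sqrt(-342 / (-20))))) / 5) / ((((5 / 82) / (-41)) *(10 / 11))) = 7224.30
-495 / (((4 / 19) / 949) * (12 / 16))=-2975115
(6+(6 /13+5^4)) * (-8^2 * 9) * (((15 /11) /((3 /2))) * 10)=-472838400 /143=-3306562.24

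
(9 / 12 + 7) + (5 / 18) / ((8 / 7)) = 1151 / 144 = 7.99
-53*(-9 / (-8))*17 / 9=-112.62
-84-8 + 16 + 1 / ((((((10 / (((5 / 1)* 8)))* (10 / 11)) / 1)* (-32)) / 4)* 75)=-114011 / 1500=-76.01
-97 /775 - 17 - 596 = -475172 /775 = -613.13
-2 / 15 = -0.13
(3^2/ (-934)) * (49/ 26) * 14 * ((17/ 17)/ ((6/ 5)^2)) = -8575/ 48568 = -0.18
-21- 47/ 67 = -1454/ 67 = -21.70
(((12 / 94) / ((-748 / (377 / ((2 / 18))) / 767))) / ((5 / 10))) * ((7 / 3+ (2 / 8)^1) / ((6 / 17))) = -26891787 / 4136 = -6501.88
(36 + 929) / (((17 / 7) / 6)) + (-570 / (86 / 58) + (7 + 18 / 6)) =2009.70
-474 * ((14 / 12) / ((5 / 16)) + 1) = -11218 / 5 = -2243.60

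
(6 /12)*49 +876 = 1801 /2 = 900.50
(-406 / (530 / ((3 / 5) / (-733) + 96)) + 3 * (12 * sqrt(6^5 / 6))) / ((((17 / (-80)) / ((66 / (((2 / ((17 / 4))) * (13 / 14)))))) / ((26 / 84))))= -52240526316 / 194245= -268941.42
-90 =-90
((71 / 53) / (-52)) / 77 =-71 / 212212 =-0.00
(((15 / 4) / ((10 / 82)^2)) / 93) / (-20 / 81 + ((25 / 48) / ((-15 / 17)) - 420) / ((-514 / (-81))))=-279947016 / 6869036575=-0.04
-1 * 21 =-21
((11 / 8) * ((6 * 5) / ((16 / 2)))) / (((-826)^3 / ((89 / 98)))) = -14685 / 1767324084736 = -0.00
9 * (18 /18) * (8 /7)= 72 /7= 10.29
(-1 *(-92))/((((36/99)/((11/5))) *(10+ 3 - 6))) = 2783/35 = 79.51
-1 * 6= -6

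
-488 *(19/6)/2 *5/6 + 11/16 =-92621/144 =-643.20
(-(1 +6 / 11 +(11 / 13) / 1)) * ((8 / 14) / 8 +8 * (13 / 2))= -124659 / 1001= -124.53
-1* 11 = -11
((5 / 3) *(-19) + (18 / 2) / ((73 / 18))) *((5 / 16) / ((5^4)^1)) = -6449 / 438000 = -0.01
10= 10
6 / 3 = 2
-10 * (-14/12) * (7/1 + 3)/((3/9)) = 350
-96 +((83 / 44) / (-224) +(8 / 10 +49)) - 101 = -7254431 / 49280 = -147.21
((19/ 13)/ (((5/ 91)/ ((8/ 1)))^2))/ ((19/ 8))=326144/ 25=13045.76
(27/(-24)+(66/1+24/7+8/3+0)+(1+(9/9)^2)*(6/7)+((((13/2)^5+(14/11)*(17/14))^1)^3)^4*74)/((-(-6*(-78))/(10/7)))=-83829811559098778269202513719205527183606823418858220136960734554958829621853979565/62232200576901804465185125778325504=-1347048807241008524030797000000000000000000000000.00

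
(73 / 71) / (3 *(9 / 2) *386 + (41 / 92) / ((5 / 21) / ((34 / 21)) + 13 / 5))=1568186 / 7948179277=0.00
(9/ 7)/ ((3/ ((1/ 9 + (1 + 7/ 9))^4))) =83521/ 15309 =5.46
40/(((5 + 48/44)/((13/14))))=2860/469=6.10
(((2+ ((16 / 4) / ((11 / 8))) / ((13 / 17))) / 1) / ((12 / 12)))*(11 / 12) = 415 / 78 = 5.32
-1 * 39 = -39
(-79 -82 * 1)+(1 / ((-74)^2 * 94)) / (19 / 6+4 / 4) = -1035922297 / 6434300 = -161.00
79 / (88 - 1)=79 / 87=0.91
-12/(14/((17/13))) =-102/91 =-1.12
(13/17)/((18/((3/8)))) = 13/816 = 0.02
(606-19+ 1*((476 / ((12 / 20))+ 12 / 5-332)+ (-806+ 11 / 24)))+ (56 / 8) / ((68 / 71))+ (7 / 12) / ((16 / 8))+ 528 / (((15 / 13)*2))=122806 / 255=481.59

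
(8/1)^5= 32768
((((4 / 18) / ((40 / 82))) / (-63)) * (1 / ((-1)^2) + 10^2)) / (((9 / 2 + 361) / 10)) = -8282 / 414477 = -0.02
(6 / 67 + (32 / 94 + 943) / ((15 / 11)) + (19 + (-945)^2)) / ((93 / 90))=84431227878 / 97619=864905.68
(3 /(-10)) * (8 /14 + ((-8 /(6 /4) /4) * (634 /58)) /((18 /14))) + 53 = 102731 /1827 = 56.23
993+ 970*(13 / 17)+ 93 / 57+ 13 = 565055 / 323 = 1749.40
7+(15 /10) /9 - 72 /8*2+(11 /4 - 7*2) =-265 /12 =-22.08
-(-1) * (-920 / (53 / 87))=-80040 / 53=-1510.19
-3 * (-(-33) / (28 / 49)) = -693 / 4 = -173.25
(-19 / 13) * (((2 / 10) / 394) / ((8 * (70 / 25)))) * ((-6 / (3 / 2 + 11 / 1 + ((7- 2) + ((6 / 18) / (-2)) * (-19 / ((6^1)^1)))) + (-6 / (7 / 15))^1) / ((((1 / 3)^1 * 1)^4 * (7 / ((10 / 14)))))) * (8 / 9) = 25616655 / 7981351378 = 0.00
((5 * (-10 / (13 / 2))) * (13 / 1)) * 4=-400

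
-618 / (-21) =206 / 7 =29.43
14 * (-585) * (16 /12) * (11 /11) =-10920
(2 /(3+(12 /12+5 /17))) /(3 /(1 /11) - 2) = 34 /2263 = 0.02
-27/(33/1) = -9/11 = -0.82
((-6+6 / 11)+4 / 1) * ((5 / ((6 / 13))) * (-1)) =520 / 33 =15.76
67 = 67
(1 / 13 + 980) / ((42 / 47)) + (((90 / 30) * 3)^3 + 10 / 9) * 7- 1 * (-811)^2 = -1067179063 / 1638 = -651513.47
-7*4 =-28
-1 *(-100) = 100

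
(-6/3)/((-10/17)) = 17/5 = 3.40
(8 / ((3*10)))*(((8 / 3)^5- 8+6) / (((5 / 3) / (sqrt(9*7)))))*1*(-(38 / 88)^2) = -5826901*sqrt(7) / 490050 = -31.46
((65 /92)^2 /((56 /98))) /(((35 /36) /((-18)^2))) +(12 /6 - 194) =209733 /2116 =99.12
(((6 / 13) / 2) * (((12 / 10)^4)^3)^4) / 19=67356773122063671720261633371378024448 / 877520278663723729550838470458984375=76.76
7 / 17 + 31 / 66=989 / 1122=0.88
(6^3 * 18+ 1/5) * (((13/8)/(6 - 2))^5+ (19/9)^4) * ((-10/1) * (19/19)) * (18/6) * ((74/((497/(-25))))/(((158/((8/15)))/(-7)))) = -15736077877681656325/77176554651648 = -203897.13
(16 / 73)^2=0.05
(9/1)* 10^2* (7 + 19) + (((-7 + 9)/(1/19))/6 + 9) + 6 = 70264/3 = 23421.33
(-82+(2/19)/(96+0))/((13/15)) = -373915/3952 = -94.61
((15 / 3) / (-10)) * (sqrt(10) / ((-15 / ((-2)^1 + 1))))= -0.11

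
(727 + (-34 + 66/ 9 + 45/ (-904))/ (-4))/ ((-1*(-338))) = 612227/ 282048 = 2.17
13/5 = 2.60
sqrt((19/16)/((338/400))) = 5 * sqrt(38)/26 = 1.19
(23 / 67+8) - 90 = -5471 / 67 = -81.66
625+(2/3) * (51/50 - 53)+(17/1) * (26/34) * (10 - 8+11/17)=796567/1275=624.76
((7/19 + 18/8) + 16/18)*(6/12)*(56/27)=16793/4617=3.64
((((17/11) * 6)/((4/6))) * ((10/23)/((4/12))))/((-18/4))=-4.03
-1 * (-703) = 703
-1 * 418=-418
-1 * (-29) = 29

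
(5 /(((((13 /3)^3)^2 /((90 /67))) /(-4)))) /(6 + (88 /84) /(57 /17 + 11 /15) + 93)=-1196398350 /29266386182891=-0.00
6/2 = 3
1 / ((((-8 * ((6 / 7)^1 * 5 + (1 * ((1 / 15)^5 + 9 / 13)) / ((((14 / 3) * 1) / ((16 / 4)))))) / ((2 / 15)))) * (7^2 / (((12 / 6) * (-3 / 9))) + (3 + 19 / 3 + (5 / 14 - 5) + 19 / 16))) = 64496250 / 1276778489123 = 0.00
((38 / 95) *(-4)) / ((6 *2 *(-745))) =2 / 11175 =0.00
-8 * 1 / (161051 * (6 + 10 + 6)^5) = -1 / 103749698404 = -0.00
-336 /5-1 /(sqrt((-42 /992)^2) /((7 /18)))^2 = -552464 /3645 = -151.57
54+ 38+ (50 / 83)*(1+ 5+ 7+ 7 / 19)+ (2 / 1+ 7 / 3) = 493853 / 4731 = 104.39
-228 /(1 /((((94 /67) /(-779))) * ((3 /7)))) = 3384 /19229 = 0.18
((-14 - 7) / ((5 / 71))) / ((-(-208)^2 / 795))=237069 / 43264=5.48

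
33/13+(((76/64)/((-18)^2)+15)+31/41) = 18.30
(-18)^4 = 104976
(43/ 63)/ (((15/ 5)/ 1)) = 43/ 189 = 0.23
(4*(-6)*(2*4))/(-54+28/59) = 5664/1579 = 3.59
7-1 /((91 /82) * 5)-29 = -10092 /455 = -22.18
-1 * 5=-5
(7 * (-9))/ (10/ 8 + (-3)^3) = 252/ 103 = 2.45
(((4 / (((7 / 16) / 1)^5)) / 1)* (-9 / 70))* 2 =-37748736 / 588245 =-64.17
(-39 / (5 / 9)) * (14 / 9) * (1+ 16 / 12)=-1274 / 5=-254.80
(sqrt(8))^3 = 16 * sqrt(2) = 22.63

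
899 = 899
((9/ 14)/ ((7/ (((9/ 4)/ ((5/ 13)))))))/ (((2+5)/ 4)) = 0.31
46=46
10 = 10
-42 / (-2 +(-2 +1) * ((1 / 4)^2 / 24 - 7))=-16128 / 1919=-8.40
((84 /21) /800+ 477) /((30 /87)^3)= 2326734989 /200000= 11633.67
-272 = -272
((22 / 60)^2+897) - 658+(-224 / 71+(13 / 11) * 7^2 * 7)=450800101 / 702900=641.34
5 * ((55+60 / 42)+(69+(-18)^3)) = -199730 / 7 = -28532.86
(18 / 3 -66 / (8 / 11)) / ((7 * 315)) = -113 / 2940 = -0.04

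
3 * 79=237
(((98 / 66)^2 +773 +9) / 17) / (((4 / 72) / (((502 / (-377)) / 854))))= -428707498 / 331133803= -1.29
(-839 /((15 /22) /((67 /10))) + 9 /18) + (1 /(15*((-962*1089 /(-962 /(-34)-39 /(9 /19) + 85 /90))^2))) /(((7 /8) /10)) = -65641199554123079389 /7962228973477350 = -8244.07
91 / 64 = 1.42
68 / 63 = 1.08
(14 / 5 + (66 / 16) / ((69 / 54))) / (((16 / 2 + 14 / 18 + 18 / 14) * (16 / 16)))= 174699 / 291640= 0.60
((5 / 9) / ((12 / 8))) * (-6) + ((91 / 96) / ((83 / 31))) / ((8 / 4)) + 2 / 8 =-85825 / 47808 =-1.80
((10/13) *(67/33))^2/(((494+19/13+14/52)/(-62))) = -55663600/182469573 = -0.31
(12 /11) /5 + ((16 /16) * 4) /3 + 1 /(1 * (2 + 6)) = 2213 /1320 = 1.68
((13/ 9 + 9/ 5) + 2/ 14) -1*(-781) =247082/ 315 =784.39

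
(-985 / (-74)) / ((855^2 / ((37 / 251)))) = 197 / 73394910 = 0.00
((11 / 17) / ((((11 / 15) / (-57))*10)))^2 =25.29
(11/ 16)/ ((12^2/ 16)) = 11/ 144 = 0.08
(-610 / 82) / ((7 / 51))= -15555 / 287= -54.20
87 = 87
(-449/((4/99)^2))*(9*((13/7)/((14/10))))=-2574379665/784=-3283647.53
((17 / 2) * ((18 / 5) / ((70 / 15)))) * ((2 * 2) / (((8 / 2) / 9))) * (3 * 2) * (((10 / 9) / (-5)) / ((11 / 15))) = -8262 / 77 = -107.30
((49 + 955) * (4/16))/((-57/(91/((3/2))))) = -45682/171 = -267.15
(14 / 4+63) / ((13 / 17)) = 2261 / 26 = 86.96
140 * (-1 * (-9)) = 1260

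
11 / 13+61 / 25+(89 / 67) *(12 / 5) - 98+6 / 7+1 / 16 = -220970263 / 2438800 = -90.61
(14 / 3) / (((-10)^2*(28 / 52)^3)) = 2197 / 7350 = 0.30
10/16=5/8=0.62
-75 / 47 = -1.60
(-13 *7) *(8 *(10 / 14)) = -520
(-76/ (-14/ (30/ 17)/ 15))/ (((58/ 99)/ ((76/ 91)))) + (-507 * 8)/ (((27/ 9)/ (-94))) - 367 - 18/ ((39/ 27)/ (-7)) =39887313799/ 314041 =127013.08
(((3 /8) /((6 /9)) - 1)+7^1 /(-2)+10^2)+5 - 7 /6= 4795 /48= 99.90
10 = 10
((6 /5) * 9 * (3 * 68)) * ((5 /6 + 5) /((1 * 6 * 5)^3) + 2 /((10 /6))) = 661079 /250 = 2644.32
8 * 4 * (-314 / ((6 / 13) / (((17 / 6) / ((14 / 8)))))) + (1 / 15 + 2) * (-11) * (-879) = -4808521 / 315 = -15265.15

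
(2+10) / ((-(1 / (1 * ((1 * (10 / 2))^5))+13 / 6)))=-225000 / 40631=-5.54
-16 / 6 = -2.67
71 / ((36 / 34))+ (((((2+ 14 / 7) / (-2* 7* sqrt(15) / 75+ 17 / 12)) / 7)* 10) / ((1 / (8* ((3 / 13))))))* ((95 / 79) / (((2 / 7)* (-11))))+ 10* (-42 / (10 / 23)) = -4904711356769 / 5432795082 - 153216000* sqrt(15) / 301821949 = -904.76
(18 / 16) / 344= 9 / 2752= 0.00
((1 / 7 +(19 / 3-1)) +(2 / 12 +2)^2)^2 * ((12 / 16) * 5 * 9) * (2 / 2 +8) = 98534535 / 3136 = 31420.45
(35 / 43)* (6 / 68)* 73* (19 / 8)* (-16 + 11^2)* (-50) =-382291875 / 5848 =-65371.39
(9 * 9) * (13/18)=117/2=58.50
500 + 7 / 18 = 9007 / 18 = 500.39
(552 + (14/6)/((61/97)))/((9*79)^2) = 101695/92510343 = 0.00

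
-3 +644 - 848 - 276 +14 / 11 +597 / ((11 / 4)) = -2911 / 11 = -264.64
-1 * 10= -10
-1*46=-46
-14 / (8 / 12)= -21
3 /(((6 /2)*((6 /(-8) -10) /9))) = -36 /43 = -0.84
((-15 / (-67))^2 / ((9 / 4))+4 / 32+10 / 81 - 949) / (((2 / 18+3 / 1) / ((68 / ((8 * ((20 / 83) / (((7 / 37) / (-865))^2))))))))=-27257872954123 / 52970948262432000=-0.00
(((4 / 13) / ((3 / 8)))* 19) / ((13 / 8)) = 4864 / 507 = 9.59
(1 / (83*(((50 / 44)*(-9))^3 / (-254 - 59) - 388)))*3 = -9998472 / 106384842221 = -0.00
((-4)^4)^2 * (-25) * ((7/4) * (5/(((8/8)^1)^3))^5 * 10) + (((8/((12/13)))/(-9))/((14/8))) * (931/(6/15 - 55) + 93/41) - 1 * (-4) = -2082931199717908/23247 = -89599999987.87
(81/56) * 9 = 729/56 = 13.02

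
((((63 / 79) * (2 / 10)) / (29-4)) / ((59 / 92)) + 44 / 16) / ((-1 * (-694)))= 6432059 / 1617367000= 0.00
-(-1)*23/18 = 23/18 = 1.28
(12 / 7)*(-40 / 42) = -1.63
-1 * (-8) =8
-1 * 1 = -1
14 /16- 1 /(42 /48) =-15 /56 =-0.27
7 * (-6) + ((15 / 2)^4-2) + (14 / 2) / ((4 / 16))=50369 / 16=3148.06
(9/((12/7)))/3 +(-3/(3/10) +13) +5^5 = 12519/4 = 3129.75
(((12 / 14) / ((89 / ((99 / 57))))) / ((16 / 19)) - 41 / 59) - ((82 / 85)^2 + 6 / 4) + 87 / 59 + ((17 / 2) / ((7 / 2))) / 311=-1072589352109 / 660736480600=-1.62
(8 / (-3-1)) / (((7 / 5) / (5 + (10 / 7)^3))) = -27150 / 2401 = -11.31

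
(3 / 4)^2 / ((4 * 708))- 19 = -286973 / 15104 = -19.00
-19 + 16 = -3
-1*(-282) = 282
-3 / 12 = -1 / 4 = -0.25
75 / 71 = 1.06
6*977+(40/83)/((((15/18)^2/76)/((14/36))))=2441242/415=5882.51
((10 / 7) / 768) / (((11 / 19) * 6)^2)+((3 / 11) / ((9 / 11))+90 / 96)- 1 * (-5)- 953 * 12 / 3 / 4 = -11085181843 / 11708928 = -946.73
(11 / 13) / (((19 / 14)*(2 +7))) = 154 / 2223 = 0.07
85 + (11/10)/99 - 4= 7291/90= 81.01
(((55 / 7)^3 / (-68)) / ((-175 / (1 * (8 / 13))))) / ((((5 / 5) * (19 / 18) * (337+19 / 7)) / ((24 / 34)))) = 1437480 / 29111914741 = 0.00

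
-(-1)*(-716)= -716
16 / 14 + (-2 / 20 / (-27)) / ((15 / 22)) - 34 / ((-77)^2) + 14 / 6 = 41732294 / 12006225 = 3.48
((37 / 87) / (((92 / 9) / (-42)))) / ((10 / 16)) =-9324 / 3335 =-2.80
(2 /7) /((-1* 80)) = -1 /280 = -0.00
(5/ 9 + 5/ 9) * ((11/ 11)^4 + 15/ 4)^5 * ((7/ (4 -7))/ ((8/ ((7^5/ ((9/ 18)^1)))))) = -1456552856255/ 55296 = -26341016.64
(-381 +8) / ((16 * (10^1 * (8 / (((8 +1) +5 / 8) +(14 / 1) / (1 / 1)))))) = -70497 / 10240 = -6.88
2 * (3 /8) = 3 /4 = 0.75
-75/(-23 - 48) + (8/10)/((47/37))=28133/16685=1.69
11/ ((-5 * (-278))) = 11/ 1390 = 0.01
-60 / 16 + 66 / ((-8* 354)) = -1781 / 472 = -3.77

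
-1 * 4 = -4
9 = 9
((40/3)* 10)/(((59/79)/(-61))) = -1927600/177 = -10890.40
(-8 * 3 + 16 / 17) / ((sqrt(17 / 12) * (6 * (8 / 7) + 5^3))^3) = -3226944 * sqrt(51) / 3863241584371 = -0.00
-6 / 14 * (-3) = 9 / 7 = 1.29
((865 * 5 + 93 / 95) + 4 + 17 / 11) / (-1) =-4331.52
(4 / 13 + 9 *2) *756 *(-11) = -152246.77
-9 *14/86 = -63/43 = -1.47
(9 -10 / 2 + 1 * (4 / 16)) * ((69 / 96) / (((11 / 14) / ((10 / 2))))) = 13685 / 704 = 19.44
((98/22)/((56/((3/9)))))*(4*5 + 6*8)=119/66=1.80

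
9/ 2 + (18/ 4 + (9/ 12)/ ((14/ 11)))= 537/ 56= 9.59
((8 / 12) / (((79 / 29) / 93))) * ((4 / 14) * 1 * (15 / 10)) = 5394 / 553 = 9.75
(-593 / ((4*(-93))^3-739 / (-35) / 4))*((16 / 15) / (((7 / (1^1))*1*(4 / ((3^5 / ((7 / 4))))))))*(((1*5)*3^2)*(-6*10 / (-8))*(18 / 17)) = 0.02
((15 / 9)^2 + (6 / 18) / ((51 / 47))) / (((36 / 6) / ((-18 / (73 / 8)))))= -3776 / 3723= -1.01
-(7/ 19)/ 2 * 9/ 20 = -63/ 760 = -0.08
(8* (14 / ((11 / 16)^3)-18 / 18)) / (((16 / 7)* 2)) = 392091 / 5324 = 73.65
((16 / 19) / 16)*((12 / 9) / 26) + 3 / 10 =2243 / 7410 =0.30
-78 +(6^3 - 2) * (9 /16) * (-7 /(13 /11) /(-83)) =-599145 /8632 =-69.41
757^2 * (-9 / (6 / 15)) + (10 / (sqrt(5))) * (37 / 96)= -25787205 / 2 + 37 * sqrt(5) / 48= -12893600.78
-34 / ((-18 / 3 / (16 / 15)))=6.04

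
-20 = -20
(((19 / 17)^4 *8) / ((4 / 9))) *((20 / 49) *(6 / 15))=18766224 / 4092529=4.59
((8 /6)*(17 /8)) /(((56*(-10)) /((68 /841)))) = -289 /706440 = -0.00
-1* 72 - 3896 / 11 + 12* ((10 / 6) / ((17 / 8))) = -77936 / 187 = -416.77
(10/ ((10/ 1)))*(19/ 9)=19/ 9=2.11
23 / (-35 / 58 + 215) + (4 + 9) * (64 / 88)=1307914 / 136785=9.56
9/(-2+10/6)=-27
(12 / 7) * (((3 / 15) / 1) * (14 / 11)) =24 / 55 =0.44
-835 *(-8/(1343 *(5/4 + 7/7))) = 26720/12087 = 2.21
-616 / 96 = -77 / 12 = -6.42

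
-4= -4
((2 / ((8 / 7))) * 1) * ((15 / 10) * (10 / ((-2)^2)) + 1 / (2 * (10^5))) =5250007 / 800000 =6.56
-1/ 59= -0.02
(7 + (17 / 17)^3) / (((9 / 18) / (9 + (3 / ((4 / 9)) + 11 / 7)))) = 1940 / 7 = 277.14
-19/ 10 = -1.90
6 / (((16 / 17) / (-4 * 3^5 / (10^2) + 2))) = -49.22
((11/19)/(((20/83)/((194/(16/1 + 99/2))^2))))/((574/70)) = 34361668/13368419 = 2.57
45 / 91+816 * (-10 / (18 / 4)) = -494905 / 273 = -1812.84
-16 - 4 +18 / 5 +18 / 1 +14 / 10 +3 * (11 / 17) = 4.94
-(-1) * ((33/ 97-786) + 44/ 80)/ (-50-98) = 1523113/ 287120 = 5.30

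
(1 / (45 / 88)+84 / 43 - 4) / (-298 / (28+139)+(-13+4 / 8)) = 58784 / 9231885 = 0.01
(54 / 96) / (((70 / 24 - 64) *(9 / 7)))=-21 / 2932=-0.01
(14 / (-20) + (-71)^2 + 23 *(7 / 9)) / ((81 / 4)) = 910474 / 3645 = 249.79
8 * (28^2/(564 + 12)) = 98/9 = 10.89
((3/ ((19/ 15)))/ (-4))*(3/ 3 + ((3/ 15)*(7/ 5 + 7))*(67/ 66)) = -1674/ 1045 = -1.60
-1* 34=-34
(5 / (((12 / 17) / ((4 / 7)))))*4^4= 21760 / 21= 1036.19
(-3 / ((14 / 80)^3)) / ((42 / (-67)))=2144000 / 2401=892.96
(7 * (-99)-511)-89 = -1293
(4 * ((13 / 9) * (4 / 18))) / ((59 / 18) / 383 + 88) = 79664 / 5460579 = 0.01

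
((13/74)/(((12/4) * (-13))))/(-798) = 1/177156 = 0.00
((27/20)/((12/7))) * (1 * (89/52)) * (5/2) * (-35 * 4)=-196245/416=-471.74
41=41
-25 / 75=-1 / 3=-0.33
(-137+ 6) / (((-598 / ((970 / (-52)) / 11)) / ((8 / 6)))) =-63535 / 128271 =-0.50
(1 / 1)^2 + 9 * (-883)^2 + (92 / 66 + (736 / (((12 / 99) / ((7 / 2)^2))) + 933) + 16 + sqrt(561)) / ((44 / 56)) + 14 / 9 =14 * sqrt(561) / 11 + 7746145370 / 1089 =7113111.29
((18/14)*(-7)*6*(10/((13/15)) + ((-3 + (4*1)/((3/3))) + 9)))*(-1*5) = 75600/13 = 5815.38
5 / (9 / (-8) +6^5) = 40 / 62199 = 0.00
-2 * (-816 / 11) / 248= 204 / 341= 0.60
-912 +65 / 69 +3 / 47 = -2954354 / 3243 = -910.99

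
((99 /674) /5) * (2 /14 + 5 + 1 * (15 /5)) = 5643 /23590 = 0.24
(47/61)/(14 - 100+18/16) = -376/41419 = -0.01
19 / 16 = 1.19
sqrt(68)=2 *sqrt(17)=8.25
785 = 785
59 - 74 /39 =2227 /39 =57.10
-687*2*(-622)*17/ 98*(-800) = -5811470400/ 49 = -118601436.73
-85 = -85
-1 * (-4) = 4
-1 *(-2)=2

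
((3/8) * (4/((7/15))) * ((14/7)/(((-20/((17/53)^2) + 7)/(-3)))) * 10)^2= 152217022500/143716051801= 1.06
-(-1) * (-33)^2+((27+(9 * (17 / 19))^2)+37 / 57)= 1181.49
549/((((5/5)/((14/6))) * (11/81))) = 103761/11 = 9432.82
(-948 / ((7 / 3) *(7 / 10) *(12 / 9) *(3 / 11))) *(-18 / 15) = 93852 / 49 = 1915.35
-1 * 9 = -9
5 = 5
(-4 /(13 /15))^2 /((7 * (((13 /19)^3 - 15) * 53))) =-1543275 /394564807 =-0.00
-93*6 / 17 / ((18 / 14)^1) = -434 / 17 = -25.53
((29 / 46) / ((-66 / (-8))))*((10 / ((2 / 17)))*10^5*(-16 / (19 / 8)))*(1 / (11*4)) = -15776000000 / 158631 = -99450.93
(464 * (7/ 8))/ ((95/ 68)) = 27608/ 95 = 290.61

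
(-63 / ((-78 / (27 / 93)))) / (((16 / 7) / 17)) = 22491 / 12896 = 1.74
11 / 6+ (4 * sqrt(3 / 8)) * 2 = 11 / 6+ 2 * sqrt(6) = 6.73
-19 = -19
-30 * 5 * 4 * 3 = -1800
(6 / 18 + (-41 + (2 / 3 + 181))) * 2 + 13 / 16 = 4525 / 16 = 282.81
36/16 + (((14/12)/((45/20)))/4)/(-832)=101081/44928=2.25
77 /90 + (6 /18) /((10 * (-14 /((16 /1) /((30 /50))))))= 499 /630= 0.79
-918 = -918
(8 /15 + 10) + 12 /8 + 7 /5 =403 /30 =13.43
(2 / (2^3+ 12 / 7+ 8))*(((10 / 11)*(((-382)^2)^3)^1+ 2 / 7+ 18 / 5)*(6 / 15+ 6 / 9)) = 8700379748057279168 / 25575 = 340190801488065.66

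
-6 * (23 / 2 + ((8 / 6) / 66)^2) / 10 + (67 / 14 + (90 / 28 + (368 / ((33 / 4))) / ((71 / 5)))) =9837359 / 2319570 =4.24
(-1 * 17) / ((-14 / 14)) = 17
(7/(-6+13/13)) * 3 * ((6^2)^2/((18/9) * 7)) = -1944/5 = -388.80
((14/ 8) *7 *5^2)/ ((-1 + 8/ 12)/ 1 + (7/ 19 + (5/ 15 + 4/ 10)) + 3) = 116375/ 1432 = 81.27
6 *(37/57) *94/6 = 3478/57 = 61.02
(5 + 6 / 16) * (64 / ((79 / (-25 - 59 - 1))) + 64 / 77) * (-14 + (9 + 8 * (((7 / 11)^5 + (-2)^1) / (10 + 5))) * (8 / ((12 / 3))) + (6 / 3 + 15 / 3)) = -459450009936 / 139953319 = -3282.88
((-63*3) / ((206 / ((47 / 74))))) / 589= -0.00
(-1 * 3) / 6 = -1 / 2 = -0.50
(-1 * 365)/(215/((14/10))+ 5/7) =-511/216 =-2.37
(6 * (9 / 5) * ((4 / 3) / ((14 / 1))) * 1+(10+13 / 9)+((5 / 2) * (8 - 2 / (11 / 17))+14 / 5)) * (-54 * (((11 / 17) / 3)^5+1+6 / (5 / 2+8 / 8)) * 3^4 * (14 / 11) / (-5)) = 2503207694992784 / 30065471975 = 83258.55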